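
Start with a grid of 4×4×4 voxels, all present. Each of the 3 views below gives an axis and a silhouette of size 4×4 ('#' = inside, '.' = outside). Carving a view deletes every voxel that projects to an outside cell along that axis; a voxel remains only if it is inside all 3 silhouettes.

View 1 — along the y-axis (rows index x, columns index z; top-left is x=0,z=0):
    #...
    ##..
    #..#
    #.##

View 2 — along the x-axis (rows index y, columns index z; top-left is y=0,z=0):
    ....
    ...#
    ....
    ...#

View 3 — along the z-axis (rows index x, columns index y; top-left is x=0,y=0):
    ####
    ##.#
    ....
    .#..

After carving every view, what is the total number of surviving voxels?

initial block: 4^3 = 64
[1] y-view keeps 8 columns → grid now 32
[2] x-view keeps 2 columns → grid now 4
[3] z-view keeps 8 columns → grid now 1

|visual hull| = 1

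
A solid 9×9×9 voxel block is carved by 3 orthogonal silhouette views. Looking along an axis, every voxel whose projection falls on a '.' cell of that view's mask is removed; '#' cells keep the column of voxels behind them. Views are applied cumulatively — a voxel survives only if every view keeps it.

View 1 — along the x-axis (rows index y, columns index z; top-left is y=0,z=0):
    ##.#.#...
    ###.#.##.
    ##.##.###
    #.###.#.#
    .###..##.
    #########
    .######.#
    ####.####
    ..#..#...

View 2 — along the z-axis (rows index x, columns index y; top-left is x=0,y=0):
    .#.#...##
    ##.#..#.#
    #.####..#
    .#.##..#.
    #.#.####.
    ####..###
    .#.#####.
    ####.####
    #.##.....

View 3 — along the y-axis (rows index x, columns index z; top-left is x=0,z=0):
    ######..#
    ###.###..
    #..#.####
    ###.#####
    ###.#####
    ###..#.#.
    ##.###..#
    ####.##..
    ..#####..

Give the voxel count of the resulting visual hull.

full grid |V| = 729
carve view 1 (along x, YZ-mask fill 54/81): 486 voxels remain
carve view 2 (along z, XY-mask fill 49/81): 292 voxels remain
carve view 3 (along y, XZ-mask fill 57/81): 205 voxels remain

voxel count = 205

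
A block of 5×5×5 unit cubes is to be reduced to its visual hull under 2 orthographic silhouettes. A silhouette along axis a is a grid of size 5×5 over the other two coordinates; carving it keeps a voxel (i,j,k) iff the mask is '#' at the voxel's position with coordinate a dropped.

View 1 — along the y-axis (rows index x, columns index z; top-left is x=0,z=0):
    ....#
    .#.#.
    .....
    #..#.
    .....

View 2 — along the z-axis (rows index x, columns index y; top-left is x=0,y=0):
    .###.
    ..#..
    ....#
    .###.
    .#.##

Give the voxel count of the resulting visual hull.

11 voxels

start: 5×5×5 = 125 voxels
[1] y-view keeps 5 columns → grid now 25
[2] z-view keeps 11 columns → grid now 11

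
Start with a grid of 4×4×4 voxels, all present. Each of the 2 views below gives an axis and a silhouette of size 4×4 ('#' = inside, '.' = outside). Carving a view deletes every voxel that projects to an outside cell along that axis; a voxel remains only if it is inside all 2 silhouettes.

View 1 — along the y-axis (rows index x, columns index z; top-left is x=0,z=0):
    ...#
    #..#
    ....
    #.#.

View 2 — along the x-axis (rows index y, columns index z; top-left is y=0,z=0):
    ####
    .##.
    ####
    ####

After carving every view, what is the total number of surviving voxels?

|visual hull| = 16

before carving: 64 voxels (4×4×4)
  1. axis=1 (XZ plane), |mask|=5  ⇒  voxels=20
  2. axis=0 (YZ plane), |mask|=14  ⇒  voxels=16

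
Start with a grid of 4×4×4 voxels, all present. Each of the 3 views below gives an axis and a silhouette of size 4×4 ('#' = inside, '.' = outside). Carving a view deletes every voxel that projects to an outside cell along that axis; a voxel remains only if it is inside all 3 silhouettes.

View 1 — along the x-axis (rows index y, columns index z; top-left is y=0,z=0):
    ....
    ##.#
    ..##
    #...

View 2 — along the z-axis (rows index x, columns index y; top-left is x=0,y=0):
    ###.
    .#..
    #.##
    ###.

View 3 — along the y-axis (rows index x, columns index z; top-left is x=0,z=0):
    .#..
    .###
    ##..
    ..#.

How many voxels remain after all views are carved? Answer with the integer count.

before carving: 64 voxels (4×4×4)
  1. axis=0 (YZ plane), |mask|=6  ⇒  voxels=24
  2. axis=2 (XY plane), |mask|=10  ⇒  voxels=16
  3. axis=1 (XZ plane), |mask|=7  ⇒  voxels=5

remaining voxels: 5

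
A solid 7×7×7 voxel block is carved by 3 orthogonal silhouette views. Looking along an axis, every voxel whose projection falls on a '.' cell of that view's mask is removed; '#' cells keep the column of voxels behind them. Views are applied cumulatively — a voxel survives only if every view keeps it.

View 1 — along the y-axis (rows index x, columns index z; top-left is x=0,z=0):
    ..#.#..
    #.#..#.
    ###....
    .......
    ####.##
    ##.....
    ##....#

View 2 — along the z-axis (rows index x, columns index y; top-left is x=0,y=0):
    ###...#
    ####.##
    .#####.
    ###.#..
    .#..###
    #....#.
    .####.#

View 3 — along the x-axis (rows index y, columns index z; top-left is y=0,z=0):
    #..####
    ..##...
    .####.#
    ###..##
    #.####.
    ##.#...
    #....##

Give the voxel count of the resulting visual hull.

47 voxels

start: 7×7×7 = 343 voxels
step 1: project along y, AND mask (19/49) → |grid| = 133
step 2: project along z, AND mask (30/49) → |grid| = 84
step 3: project along x, AND mask (28/49) → |grid| = 47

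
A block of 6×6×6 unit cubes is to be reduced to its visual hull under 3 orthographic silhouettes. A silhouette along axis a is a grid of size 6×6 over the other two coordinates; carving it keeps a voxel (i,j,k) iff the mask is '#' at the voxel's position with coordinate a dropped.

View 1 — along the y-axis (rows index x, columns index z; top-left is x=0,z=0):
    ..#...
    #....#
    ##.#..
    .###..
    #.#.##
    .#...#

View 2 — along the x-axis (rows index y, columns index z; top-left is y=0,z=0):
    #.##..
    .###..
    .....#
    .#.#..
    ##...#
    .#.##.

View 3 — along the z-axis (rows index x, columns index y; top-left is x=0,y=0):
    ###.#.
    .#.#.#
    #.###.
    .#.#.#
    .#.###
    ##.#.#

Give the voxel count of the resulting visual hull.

initial block: 6^3 = 216
V1 y: intersect with XZ mask (15 set) -- 90 left
V2 x: intersect with YZ mask (15 set) -- 39 left
V3 z: intersect with XY mask (22 set) -- 22 left

|visual hull| = 22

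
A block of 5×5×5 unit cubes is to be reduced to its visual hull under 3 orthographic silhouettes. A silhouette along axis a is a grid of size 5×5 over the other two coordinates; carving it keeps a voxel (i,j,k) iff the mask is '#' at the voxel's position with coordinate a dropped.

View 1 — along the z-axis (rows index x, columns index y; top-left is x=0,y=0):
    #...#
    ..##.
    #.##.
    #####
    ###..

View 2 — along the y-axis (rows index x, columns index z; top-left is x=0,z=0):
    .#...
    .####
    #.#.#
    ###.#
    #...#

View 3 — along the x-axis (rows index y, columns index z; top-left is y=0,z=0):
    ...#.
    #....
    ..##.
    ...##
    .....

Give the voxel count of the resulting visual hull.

start: 5×5×5 = 125 voxels
step 1: project along z, AND mask (15/25) → |grid| = 75
step 2: project along y, AND mask (14/25) → |grid| = 45
step 3: project along x, AND mask (6/25) → |grid| = 10

|visual hull| = 10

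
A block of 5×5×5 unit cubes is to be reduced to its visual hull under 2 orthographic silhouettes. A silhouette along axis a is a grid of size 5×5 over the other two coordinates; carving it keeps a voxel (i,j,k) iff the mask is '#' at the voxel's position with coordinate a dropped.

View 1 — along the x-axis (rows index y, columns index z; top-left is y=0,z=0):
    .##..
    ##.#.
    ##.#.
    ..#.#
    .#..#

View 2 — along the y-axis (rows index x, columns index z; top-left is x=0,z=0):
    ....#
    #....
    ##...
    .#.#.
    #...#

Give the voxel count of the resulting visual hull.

remaining voxels: 20

initial block: 5^3 = 125
V1 x: intersect with YZ mask (12 set) -- 60 left
V2 y: intersect with XZ mask (8 set) -- 20 left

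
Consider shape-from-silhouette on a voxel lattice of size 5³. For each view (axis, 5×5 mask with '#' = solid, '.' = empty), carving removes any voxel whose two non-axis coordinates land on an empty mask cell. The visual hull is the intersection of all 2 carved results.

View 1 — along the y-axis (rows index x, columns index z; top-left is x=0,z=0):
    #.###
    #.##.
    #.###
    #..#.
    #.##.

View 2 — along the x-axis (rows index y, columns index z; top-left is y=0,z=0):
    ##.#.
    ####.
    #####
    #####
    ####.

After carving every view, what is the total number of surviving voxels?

before carving: 125 voxels (5×5×5)
after view 1 [y-axis, 16 of 25 cells solid] → remaining = 80
after view 2 [x-axis, 21 of 25 cells solid] → remaining = 70

voxel count = 70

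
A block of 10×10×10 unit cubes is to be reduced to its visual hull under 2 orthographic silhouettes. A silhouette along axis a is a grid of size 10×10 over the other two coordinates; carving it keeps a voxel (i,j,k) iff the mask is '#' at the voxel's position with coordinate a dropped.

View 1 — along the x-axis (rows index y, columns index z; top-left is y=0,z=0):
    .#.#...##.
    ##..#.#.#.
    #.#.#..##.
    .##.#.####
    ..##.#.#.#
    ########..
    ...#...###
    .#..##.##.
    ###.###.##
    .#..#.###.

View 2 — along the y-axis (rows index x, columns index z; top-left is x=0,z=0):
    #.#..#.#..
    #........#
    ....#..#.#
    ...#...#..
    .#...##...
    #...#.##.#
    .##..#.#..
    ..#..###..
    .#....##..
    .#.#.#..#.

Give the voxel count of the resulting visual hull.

start: 10×10×10 = 1000 voxels
carve view 1 (along x, YZ-mask fill 56/100): 560 voxels remain
carve view 2 (along y, XZ-mask fill 34/100): 193 voxels remain

193 voxels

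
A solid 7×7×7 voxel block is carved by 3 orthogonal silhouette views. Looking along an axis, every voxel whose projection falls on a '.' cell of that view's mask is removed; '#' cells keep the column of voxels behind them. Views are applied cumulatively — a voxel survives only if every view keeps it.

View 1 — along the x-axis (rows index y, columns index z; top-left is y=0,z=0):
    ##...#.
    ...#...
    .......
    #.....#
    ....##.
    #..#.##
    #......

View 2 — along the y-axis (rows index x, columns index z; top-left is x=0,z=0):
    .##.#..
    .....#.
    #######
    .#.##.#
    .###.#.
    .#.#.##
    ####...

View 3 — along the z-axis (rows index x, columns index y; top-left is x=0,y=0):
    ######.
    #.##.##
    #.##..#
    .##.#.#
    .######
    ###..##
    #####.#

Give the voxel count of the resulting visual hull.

remaining voxels: 27

start: 7×7×7 = 343 voxels
V1 x: intersect with YZ mask (13 set) -- 91 left
V2 y: intersect with XZ mask (27 set) -- 45 left
V3 z: intersect with XY mask (36 set) -- 27 left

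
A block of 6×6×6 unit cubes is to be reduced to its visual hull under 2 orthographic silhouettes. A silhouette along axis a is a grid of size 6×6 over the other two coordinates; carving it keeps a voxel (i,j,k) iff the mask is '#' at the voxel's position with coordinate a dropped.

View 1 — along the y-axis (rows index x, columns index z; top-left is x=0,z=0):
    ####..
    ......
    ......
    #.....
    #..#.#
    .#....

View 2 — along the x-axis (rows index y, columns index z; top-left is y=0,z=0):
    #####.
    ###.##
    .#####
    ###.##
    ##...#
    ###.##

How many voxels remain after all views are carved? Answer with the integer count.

remaining voxels: 41

start: 6×6×6 = 216 voxels
V1 y: intersect with XZ mask (9 set) -- 54 left
V2 x: intersect with YZ mask (28 set) -- 41 left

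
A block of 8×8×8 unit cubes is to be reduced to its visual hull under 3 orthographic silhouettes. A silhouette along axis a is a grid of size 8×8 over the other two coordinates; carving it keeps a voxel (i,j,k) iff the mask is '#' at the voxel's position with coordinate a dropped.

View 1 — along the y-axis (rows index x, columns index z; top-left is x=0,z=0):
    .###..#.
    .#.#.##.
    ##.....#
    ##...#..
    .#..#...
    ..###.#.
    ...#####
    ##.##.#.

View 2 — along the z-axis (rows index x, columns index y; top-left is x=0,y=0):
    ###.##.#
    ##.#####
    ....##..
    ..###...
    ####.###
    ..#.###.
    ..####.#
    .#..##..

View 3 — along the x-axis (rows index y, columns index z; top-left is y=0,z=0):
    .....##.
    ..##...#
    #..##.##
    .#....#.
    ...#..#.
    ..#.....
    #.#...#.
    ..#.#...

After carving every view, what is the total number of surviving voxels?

41 voxels

before carving: 512 voxels (8×8×8)
V1 y: intersect with XZ mask (30 set) -- 240 left
V2 z: intersect with XY mask (37 set) -- 137 left
V3 x: intersect with YZ mask (20 set) -- 41 left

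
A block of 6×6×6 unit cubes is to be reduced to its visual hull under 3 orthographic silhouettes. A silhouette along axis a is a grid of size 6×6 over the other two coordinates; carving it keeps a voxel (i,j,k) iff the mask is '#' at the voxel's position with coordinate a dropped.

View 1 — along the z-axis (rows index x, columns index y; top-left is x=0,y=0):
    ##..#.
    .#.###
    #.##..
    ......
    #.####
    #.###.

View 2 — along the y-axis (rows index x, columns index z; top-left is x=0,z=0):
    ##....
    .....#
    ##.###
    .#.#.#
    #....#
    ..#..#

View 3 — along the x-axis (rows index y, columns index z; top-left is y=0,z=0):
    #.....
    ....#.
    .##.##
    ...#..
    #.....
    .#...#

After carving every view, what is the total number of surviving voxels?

|visual hull| = 14

start: 6×6×6 = 216 voxels
V1 z: intersect with XY mask (19 set) -- 114 left
V2 y: intersect with XZ mask (15 set) -- 43 left
V3 x: intersect with YZ mask (10 set) -- 14 left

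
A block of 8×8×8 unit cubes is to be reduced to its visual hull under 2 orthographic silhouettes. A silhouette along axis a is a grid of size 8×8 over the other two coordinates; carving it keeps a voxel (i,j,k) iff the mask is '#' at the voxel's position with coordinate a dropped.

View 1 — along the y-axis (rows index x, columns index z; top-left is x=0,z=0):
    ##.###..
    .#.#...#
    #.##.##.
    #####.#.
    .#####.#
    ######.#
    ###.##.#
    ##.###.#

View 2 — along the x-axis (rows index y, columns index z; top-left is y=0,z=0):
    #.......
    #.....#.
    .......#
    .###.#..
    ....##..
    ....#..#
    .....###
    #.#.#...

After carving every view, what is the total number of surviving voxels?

full grid |V| = 512
V1 y: intersect with XZ mask (44 set) -- 352 left
V2 x: intersect with YZ mask (18 set) -- 97 left

remaining voxels: 97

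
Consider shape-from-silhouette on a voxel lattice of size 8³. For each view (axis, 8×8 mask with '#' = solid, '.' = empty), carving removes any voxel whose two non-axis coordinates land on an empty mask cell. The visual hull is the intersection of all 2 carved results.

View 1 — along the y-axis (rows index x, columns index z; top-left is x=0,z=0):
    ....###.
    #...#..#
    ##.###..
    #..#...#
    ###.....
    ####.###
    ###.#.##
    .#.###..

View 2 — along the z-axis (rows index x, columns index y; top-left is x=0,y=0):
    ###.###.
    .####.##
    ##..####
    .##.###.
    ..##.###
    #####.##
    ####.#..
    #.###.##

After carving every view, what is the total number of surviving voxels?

initial block: 8^3 = 512
[1] y-view keeps 34 columns → grid now 272
[2] z-view keeps 46 columns → grid now 199

remaining voxels: 199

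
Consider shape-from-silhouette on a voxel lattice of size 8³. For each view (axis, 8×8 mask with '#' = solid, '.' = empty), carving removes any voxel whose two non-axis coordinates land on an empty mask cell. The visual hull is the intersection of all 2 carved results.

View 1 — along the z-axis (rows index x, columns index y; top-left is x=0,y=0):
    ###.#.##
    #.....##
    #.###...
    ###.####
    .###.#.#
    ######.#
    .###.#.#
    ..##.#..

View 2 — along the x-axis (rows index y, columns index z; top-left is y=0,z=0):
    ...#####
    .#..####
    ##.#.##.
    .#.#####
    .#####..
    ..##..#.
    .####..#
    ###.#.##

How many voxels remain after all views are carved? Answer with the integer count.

initial block: 8^3 = 512
step 1: project along z, AND mask (40/64) → |grid| = 320
step 2: project along x, AND mask (40/64) → |grid| = 201

remaining voxels: 201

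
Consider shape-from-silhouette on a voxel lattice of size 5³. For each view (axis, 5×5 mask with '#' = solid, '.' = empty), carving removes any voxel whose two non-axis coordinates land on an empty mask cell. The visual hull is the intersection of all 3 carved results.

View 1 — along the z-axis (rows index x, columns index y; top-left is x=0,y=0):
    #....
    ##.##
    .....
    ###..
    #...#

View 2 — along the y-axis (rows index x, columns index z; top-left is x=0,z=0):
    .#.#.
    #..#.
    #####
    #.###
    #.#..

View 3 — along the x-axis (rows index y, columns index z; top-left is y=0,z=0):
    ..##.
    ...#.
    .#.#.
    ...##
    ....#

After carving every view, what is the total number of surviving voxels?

start: 5×5×5 = 125 voxels
step 1: project along z, AND mask (10/25) → |grid| = 50
step 2: project along y, AND mask (15/25) → |grid| = 26
step 3: project along x, AND mask (8/25) → |grid| = 9

|visual hull| = 9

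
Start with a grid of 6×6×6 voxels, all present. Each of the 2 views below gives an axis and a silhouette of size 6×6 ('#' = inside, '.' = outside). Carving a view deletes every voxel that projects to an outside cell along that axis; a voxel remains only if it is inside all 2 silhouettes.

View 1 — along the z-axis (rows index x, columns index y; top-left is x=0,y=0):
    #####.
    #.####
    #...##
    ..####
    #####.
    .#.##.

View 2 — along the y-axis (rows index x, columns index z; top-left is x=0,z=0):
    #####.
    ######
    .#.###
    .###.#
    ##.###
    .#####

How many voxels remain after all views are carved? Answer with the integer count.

remaining voxels: 123

initial block: 6^3 = 216
[1] z-view keeps 25 columns → grid now 150
[2] y-view keeps 29 columns → grid now 123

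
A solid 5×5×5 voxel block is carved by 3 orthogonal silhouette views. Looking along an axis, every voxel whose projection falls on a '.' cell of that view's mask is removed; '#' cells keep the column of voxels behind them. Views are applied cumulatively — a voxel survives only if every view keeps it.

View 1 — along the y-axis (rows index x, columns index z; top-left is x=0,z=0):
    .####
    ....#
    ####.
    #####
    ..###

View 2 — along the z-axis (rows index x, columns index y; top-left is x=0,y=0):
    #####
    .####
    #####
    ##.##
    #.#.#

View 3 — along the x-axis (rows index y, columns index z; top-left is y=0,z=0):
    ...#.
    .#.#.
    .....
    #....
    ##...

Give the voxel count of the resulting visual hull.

voxel count = 17

initial block: 5^3 = 125
[1] y-view keeps 17 columns → grid now 85
[2] z-view keeps 21 columns → grid now 73
[3] x-view keeps 6 columns → grid now 17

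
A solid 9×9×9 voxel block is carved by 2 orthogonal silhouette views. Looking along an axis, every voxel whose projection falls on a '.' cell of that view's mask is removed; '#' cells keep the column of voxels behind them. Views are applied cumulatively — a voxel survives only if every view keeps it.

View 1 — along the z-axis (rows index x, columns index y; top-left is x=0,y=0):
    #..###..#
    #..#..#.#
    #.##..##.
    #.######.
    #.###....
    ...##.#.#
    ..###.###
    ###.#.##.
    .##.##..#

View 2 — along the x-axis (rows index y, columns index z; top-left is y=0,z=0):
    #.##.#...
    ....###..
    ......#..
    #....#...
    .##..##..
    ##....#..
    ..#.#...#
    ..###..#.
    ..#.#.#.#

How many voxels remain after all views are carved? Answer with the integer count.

voxel count = 141

before carving: 729 voxels (9×9×9)
[1] z-view keeps 46 columns → grid now 414
[2] x-view keeps 28 columns → grid now 141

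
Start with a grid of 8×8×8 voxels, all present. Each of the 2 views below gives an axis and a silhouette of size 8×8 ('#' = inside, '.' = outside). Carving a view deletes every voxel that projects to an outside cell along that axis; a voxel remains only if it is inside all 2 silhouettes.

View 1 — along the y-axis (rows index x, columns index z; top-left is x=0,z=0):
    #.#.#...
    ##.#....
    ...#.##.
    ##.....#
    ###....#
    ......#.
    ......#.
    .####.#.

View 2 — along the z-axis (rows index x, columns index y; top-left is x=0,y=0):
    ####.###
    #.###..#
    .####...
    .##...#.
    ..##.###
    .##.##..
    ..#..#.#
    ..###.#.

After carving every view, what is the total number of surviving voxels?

before carving: 512 voxels (8×8×8)
V1 y: intersect with XZ mask (23 set) -- 184 left
V2 z: intersect with XY mask (35 set) -- 104 left

remaining voxels: 104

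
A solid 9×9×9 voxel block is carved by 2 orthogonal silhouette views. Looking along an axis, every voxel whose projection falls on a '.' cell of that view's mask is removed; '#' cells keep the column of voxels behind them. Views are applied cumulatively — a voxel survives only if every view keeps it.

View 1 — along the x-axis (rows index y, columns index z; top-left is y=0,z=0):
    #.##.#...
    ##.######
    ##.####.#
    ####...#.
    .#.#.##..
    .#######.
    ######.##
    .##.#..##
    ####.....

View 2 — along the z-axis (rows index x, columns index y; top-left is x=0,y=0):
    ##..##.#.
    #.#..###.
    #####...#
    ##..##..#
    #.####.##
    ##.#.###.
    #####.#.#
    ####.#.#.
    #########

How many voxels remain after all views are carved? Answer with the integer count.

|visual hull| = 319

full grid |V| = 729
step 1: project along x, AND mask (52/81) → |grid| = 468
step 2: project along z, AND mask (56/81) → |grid| = 319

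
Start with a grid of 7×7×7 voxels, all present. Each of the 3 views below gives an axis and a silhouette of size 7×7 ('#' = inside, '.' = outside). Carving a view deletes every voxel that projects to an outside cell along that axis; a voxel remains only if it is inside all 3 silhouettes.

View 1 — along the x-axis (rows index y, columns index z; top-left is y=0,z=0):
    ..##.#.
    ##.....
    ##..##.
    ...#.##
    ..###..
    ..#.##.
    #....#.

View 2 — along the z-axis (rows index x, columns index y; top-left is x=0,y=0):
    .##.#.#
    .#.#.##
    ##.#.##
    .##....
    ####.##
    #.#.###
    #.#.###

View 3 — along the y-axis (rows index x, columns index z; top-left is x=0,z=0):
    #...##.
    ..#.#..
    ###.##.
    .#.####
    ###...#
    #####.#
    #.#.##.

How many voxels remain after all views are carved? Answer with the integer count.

start: 7×7×7 = 343 voxels
  1. axis=0 (YZ plane), |mask|=20  ⇒  voxels=140
  2. axis=2 (XY plane), |mask|=31  ⇒  voxels=87
  3. axis=1 (XZ plane), |mask|=29  ⇒  voxels=54

voxel count = 54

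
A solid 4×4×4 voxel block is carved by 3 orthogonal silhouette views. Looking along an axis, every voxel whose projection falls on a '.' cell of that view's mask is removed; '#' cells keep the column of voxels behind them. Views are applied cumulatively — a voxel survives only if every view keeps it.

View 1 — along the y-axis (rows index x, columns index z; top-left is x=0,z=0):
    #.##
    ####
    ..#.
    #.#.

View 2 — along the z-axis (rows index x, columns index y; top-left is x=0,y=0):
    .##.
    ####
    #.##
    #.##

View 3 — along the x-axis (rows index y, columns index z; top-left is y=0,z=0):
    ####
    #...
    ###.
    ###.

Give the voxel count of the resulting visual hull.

remaining voxels: 23

full grid |V| = 64
step 1: project along y, AND mask (10/16) → |grid| = 40
step 2: project along z, AND mask (12/16) → |grid| = 31
step 3: project along x, AND mask (11/16) → |grid| = 23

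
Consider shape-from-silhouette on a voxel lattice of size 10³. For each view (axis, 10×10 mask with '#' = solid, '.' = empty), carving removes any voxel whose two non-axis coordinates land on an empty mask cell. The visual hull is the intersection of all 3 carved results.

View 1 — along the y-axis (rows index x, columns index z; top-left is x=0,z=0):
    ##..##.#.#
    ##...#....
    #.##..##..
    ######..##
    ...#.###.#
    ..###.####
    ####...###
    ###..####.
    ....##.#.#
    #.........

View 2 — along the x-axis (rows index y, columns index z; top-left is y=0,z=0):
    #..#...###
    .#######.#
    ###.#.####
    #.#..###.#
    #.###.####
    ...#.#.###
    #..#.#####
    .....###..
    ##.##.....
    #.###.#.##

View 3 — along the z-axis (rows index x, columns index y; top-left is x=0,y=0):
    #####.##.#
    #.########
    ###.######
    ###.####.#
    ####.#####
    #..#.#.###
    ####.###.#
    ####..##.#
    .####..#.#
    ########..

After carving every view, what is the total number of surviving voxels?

|visual hull| = 252

start: 10×10×10 = 1000 voxels
after view 1 [y-axis, 53 of 100 cells solid] → remaining = 530
after view 2 [x-axis, 61 of 100 cells solid] → remaining = 330
after view 3 [z-axis, 78 of 100 cells solid] → remaining = 252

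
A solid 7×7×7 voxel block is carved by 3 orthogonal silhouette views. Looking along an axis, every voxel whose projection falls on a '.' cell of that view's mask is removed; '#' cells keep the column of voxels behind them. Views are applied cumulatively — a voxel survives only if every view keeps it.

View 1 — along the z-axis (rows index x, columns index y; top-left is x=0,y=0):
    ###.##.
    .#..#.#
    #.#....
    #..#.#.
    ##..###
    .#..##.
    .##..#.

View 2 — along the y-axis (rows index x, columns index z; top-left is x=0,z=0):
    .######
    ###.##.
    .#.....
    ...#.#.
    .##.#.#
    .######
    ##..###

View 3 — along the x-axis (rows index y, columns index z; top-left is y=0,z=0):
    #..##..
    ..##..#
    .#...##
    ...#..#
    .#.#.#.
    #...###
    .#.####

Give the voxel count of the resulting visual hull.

initial block: 7^3 = 343
step 1: project along z, AND mask (24/49) → |grid| = 168
step 2: project along y, AND mask (29/49) → |grid| = 106
step 3: project along x, AND mask (23/49) → |grid| = 50

remaining voxels: 50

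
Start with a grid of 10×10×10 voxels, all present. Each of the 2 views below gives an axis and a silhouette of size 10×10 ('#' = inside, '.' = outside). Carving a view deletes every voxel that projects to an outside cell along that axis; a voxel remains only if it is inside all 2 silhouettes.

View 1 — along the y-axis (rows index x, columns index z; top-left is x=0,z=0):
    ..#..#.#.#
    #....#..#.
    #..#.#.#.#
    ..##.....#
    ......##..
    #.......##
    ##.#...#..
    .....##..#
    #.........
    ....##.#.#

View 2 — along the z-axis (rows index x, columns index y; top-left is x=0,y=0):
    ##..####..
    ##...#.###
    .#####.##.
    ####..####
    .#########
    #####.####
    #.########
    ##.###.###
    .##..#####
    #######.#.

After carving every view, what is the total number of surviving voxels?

remaining voxels: 245

start: 10×10×10 = 1000 voxels
carve view 1 (along y, XZ-mask fill 32/100): 320 voxels remain
carve view 2 (along z, XY-mask fill 77/100): 245 voxels remain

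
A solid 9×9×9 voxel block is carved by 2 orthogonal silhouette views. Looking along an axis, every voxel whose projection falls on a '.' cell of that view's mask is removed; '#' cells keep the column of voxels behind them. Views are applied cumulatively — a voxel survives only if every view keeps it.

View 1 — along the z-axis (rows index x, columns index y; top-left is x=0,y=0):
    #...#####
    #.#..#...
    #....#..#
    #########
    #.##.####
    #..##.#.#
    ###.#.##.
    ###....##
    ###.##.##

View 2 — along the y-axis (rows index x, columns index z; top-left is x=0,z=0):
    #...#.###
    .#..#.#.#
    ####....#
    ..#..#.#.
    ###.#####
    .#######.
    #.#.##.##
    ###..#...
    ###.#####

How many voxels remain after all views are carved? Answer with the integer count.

|visual hull| = 287

before carving: 729 voxels (9×9×9)
[1] z-view keeps 51 columns → grid now 459
[2] y-view keeps 50 columns → grid now 287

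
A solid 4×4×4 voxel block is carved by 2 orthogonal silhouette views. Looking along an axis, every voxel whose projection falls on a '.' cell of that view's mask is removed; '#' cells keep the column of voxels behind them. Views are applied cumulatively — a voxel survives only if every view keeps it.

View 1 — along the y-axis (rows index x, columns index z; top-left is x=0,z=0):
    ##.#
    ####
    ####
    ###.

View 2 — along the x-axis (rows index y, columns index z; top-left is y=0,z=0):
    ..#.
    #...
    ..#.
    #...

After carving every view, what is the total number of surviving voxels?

|visual hull| = 14

before carving: 64 voxels (4×4×4)
  1. axis=1 (XZ plane), |mask|=14  ⇒  voxels=56
  2. axis=0 (YZ plane), |mask|=4  ⇒  voxels=14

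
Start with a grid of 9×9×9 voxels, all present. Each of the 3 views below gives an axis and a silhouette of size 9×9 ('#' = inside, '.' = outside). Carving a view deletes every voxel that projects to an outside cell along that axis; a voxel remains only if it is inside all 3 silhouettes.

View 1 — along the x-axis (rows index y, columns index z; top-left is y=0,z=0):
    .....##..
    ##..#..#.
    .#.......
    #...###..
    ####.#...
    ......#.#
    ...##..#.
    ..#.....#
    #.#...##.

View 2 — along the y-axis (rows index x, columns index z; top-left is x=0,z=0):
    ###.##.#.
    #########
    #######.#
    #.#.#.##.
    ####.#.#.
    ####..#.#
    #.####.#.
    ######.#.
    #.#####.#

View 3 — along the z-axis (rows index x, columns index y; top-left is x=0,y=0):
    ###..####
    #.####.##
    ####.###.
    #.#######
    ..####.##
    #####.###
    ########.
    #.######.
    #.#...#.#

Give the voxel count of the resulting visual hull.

full grid |V| = 729
V1 x: intersect with YZ mask (27 set) -- 243 left
V2 y: intersect with XZ mask (60 set) -- 183 left
V3 z: intersect with XY mask (62 set) -- 126 left

126 voxels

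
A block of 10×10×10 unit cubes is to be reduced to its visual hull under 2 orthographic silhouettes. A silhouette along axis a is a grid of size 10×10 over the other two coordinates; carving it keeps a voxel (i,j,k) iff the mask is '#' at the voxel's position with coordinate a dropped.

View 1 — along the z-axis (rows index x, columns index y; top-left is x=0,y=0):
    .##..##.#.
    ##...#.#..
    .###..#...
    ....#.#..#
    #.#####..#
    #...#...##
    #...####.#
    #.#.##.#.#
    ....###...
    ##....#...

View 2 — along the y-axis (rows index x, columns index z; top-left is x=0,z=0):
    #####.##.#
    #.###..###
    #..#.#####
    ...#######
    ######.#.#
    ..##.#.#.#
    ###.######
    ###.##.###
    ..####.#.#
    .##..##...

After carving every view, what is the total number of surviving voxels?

before carving: 1000 voxels (10×10×10)
after view 1 [z-axis, 45 of 100 cells solid] → remaining = 450
after view 2 [y-axis, 69 of 100 cells solid] → remaining = 325

remaining voxels: 325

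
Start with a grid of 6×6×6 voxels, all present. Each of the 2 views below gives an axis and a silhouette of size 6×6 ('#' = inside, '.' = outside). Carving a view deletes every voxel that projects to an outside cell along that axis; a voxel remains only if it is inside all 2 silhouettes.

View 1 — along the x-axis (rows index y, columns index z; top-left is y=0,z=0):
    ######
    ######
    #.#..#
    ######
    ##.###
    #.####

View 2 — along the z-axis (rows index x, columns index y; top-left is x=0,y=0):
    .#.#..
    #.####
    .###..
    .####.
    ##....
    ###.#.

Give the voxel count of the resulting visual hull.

|visual hull| = 104

initial block: 6^3 = 216
V1 x: intersect with YZ mask (31 set) -- 186 left
V2 z: intersect with XY mask (20 set) -- 104 left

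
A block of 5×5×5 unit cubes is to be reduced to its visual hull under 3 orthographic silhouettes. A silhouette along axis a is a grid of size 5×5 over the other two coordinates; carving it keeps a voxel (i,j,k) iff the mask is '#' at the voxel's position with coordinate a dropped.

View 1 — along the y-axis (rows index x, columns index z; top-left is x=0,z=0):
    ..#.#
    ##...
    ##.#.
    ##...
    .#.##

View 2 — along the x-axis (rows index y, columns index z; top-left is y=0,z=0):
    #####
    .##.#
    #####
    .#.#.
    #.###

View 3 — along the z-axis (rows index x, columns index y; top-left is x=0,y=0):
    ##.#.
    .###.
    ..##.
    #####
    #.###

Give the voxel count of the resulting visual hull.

remaining voxels: 30

full grid |V| = 125
carve view 1 (along y, XZ-mask fill 12/25): 60 voxels remain
carve view 2 (along x, YZ-mask fill 19/25): 45 voxels remain
carve view 3 (along z, XY-mask fill 17/25): 30 voxels remain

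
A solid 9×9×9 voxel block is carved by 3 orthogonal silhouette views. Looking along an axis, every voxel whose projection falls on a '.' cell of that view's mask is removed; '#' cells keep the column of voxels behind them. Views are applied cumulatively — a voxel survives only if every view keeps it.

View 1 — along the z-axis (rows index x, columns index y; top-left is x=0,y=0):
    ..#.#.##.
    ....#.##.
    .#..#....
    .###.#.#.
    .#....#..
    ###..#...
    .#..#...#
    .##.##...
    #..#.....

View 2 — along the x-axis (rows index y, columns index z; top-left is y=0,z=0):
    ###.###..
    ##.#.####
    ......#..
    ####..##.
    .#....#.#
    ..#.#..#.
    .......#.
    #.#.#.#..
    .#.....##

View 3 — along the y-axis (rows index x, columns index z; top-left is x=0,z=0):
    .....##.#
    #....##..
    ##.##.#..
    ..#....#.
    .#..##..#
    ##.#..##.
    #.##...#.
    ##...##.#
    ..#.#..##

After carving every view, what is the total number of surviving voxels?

|visual hull| = 49

full grid |V| = 729
after view 1 [z-axis, 29 of 81 cells solid] → remaining = 261
after view 2 [x-axis, 34 of 81 cells solid] → remaining = 112
after view 3 [y-axis, 35 of 81 cells solid] → remaining = 49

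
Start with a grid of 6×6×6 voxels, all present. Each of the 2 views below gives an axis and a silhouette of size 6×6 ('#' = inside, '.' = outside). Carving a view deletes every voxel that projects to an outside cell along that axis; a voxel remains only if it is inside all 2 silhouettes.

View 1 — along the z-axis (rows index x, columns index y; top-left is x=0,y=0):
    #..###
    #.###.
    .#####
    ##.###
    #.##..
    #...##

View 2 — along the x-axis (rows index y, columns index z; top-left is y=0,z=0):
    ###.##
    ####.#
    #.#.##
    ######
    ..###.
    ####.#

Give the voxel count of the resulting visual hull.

initial block: 6^3 = 216
  1. axis=2 (XY plane), |mask|=24  ⇒  voxels=144
  2. axis=0 (YZ plane), |mask|=28  ⇒  voxels=112

voxel count = 112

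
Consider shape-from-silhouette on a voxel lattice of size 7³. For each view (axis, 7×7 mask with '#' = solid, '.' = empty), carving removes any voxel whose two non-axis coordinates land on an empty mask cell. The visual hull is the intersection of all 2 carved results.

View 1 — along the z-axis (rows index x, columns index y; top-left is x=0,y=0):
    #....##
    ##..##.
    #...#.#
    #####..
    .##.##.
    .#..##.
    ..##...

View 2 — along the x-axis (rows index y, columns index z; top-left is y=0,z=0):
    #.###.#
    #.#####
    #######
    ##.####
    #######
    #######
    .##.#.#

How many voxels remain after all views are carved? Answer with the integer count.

remaining voxels: 148

initial block: 7^3 = 343
[1] z-view keeps 24 columns → grid now 168
[2] x-view keeps 42 columns → grid now 148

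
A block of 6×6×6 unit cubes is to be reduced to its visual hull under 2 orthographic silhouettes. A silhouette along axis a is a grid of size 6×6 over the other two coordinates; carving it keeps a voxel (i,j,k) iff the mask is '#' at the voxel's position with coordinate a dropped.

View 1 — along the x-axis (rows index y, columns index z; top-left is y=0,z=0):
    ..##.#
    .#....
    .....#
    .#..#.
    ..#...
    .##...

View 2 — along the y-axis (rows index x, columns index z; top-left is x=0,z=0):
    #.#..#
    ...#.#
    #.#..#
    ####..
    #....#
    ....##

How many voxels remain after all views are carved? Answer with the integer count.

before carving: 216 voxels (6×6×6)
after view 1 [x-axis, 10 of 36 cells solid] → remaining = 60
after view 2 [y-axis, 16 of 36 cells solid] → remaining = 25

|visual hull| = 25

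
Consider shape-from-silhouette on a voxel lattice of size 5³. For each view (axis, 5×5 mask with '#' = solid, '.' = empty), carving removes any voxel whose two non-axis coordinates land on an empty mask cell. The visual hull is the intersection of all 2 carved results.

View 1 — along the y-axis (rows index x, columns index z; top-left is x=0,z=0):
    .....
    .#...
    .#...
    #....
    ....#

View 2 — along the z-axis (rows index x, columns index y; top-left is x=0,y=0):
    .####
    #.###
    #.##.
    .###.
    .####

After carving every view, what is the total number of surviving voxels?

voxel count = 14

full grid |V| = 125
carve view 1 (along y, XZ-mask fill 4/25): 20 voxels remain
carve view 2 (along z, XY-mask fill 18/25): 14 voxels remain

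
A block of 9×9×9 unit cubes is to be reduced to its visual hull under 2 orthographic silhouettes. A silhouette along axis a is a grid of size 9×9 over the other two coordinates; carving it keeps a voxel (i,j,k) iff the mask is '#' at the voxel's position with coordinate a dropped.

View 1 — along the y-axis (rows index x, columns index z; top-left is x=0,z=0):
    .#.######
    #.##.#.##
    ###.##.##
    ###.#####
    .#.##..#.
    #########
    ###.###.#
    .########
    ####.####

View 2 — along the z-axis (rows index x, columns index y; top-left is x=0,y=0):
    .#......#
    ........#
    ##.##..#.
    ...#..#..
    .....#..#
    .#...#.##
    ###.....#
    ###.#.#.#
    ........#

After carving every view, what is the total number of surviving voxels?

199 voxels

before carving: 729 voxels (9×9×9)
carve view 1 (along y, XZ-mask fill 64/81): 576 voxels remain
carve view 2 (along z, XY-mask fill 27/81): 199 voxels remain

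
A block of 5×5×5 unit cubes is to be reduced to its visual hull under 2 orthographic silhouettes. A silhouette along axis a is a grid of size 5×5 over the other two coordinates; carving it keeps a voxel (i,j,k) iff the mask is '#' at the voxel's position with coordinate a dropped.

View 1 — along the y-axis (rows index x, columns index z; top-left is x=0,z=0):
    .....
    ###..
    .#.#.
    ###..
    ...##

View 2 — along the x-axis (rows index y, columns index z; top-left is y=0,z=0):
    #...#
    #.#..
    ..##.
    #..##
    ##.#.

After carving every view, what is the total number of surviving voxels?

before carving: 125 voxels (5×5×5)
[1] y-view keeps 10 columns → grid now 50
[2] x-view keeps 12 columns → grid now 23

|visual hull| = 23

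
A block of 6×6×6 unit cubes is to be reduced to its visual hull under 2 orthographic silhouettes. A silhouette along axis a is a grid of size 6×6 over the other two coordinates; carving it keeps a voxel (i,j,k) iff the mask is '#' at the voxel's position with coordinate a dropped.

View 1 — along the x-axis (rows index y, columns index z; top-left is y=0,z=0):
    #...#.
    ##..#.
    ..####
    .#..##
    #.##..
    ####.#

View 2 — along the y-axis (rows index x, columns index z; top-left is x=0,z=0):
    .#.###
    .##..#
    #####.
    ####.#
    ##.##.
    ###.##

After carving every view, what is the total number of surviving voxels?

before carving: 216 voxels (6×6×6)
carve view 1 (along x, YZ-mask fill 20/36): 120 voxels remain
carve view 2 (along y, XZ-mask fill 26/36): 86 voxels remain

voxel count = 86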